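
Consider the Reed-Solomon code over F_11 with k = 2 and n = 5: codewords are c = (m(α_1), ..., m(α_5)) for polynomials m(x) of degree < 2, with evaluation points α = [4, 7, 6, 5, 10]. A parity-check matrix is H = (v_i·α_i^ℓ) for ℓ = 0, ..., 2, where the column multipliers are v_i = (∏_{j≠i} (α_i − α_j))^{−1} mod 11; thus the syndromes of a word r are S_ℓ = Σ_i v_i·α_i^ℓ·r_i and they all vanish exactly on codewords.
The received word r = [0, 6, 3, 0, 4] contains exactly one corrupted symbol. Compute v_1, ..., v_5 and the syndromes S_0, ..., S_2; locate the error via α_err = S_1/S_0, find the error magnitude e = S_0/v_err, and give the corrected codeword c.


S = (1, 4, 5), error at position 1, error magnitude e = 3, c = [8, 6, 3, 0, 4].

Step 1: column multipliers v_i = (∏_{j≠i}(α_i − α_j))^{−1} mod 11.
  i = 1 (α = 4): (4−7)(4−6)(4−5)(4−10) = (−3)·(−2)·(−1)·(−6) = 36 ≡ 3, so v_1 = 3^{−1} = 4 (mod 11).
  i = 2 (α = 7): (7−4)(7−6)(7−5)(7−10) = 3·1·2·(−3) = −18 ≡ 4, so v_2 = 4^{−1} = 3 (mod 11).
  i = 3 (α = 6): (6−4)(6−7)(6−5)(6−10) = 2·(−1)·1·(−4) = 8 ≡ 8, so v_3 = 8^{−1} = 7 (mod 11).
  i = 4 (α = 5): (5−4)(5−7)(5−6)(5−10) = 1·(−2)·(−1)·(−5) = −10 ≡ 1, so v_4 = 1^{−1} = 1 (mod 11).
  i = 5 (α = 10): (10−4)(10−7)(10−6)(10−5) = 6·3·4·5 = 360 ≡ 8, so v_5 = 8^{−1} = 7 (mod 11).
  v = [4, 3, 7, 1, 7].
Step 2: syndromes of r = [0, 6, 3, 0, 4] (all sums mod 11).
  S_0 = Σ v_i r_i = 4·0 + 3·6 + 7·3 + 1·0 + 7·4 = 67 ≡ 1.
  S_1 = Σ v_i α_i r_i = 4·4·0 + 3·7·6 + 7·6·3 + 1·5·0 + 7·10·4 = 532 ≡ 4.
  α_i^2 mod 11 = [5, 5, 3, 3, 1].
  S_2 = Σ v_i α_i^2 r_i = 4·5·0 + 3·5·6 + 7·3·3 + 1·3·0 + 7·1·4 = 181 ≡ 5.
  S = (1, 4, 5) ≠ 0, so r is not a codeword (an error is present).
Step 3: locate the error. For a single error e at position i, S_ℓ = v_i·e·α_i^ℓ, so α_err = S_1/S_0.
  S_0^{−1} = 1^{−1} = 1 (mod 11), so α_err = 4·1 = 4 ≡ 4 = α_1. Error position i = 1.
  Consistency check: S_2/S_1 = 5·3 = 15 ≡ 4 = α_err ✓ (single-error assumption holds).
Step 4: error magnitude e = S_0/v_1 = S_0·∏_{j≠1}(α_1 − α_j) = 1·3 = 3 ≡ 3 (mod 11).
Step 5: correct position 1: c_1 = r_1 − e = 0 − 3 ≡ 8 (mod 11). Hence c = [8, 6, 3, 0, 4].
  Check: interpolating c through the α_i gives m(x) = 7 + 3·x (degree < 2) with m(α_i) = c_i for every i, so c is indeed a codeword.


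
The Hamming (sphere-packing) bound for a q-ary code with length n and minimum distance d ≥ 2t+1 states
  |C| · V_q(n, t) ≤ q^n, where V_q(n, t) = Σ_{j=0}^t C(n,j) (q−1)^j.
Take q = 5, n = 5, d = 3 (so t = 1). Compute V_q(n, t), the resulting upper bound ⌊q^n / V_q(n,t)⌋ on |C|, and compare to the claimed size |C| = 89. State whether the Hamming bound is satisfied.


V_q(n, t) = 21, q^n = 3125, Hamming bound = 148, |C| = 89 ≤ bound (satisfied).

Step 1: Compute V_q(n, t) = Σ_{j=0}^1 C(n, j) (q−1)^j.
  j = 0: C(5,0)·(4)^0 = 1·1 = 1.
  j = 1: C(5,1)·(4)^1 = 5·4 = 20.
  V_q(n, t) = 1 + 20 = 21.
Step 2: q^n = 5^5 = 3125.
Step 3: Hamming bound ⌊q^n / V_q(n,t)⌋ = ⌊3125/21⌋ = 148.
Step 4: Compare |C| = 89 to 148: satisfied.
The claimed |C| lies below the Hamming bound.


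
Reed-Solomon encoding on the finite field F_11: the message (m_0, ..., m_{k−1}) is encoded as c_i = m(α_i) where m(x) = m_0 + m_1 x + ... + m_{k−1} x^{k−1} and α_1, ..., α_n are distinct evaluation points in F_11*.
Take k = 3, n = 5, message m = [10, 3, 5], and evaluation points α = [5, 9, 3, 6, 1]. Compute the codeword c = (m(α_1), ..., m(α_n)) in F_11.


c = [7, 2, 9, 10, 7]

Message polynomial: m(x) = 10 + 3·x + 5·x^2 (mod 11).
For each evaluation point α_i, compute m(α_i) mod 11:
  α_1 = 5: Horner steps 5 → 6 → 7, so m(5) = 7.
  α_2 = 9: Horner steps 5 → 4 → 2, so m(9) = 2.
  α_3 = 3: Horner steps 5 → 7 → 9, so m(3) = 9.
  α_4 = 6: Horner steps 5 → 0 → 10, so m(6) = 10.
  α_5 = 1: Horner steps 5 → 8 → 7, so m(1) = 7.
Codeword c = [7, 2, 9, 10, 7] ∈ F_11^5.


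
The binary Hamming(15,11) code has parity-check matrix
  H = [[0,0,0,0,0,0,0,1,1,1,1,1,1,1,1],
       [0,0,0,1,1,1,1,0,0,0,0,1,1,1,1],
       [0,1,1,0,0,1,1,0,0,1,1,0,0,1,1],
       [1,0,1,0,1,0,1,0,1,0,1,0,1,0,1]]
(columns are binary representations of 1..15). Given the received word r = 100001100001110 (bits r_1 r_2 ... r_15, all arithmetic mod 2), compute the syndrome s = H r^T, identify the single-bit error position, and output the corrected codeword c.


s = (1, 1, 1, 1)^T, error position = 15, corrected codeword c = 100001100001111

Compute s = H r^T mod 2 one row at a time:
  s_1 = 0 + 0 + 0 + 0 + 1 + 1 + 1 + 0 = 3 ≡ 1 (mod 2).
  s_2 = 0 + 0 + 1 + 1 + 1 + 1 + 1 + 0 = 5 ≡ 1 (mod 2).
  s_3 = 0 + 0 + 1 + 1 + 0 + 0 + 1 + 0 = 3 ≡ 1 (mod 2).
  s_4 = 1 + 0 + 0 + 1 + 0 + 0 + 1 + 0 = 3 ≡ 1 (mod 2).
s = (1, 1, 1, 1)^T — this equals column 15 of H (binary 1111), so error is at position 15.
Correct: flip bit 15 of r = 100001100001110 to get c = 100001100001111.


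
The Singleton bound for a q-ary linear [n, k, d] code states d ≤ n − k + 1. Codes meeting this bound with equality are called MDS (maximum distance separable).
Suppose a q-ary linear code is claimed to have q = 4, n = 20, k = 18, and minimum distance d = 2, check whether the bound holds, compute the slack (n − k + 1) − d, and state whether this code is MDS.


Singleton RHS = n − k + 1 = 3, slack = 1, bound satisfied, not MDS.

Singleton bound: d ≤ n − k + 1.
Here n = 20, k = 18, so n − k + 1 = 3.
Given d = 2, check d ≤ 3: YES.
Slack = (n − k + 1) − d = 1.
The code is NOT MDS (slack = 1 > 0).
Description: the claimed parameters are [20, 18, 2]_4; such a code would be non-MDS.


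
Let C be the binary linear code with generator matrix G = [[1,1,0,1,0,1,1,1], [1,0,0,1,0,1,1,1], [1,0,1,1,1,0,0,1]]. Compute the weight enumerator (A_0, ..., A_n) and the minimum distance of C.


Weight distribution: A_0 = 1, A_1 = 1, A_4 = 1, A_5 = 3, A_6 = 2. Minimum distance d = 1.

Enumerate all 2^3 = 8 messages m ∈ F_2^3.
For each, compute codeword c = mG in F_2^8, then tally its weight.
  m = 000 → c = 00000000, weight = 0.
  m = 100 → c = 11010111, weight = 6.
  m = 010 → c = 10010111, weight = 5.
  m = 110 → c = 01000000, weight = 1.
  m = 001 → c = 10111001, weight = 5.
  m = 101 → c = 01101110, weight = 5.
  m = 011 → c = 00101110, weight = 4.
  m = 111 → c = 11111001, weight = 6.
Tally weights:
  weight 0: 1 codewords.
  weight 1: 1 codewords.
  weight 4: 1 codewords.
  weight 5: 3 codewords.
  weight 6: 2 codewords.
Minimum distance d = smallest w > 0 with A_w > 0 = 1.
Sanity: Σ A_w = 8 = 2^3 = 8 ✓.


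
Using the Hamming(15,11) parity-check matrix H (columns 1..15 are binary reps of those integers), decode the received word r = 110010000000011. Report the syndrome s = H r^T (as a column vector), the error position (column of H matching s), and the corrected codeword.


s = (0, 1, 1, 1)^T, error position = 7, corrected codeword c = 110010100000011

Compute s = H r^T mod 2 one row at a time:
  s_1 = 0 + 0 + 0 + 0 + 0 + 0 + 1 + 1 = 2 ≡ 0 (mod 2).
  s_2 = 0 + 1 + 0 + 0 + 0 + 0 + 1 + 1 = 3 ≡ 1 (mod 2).
  s_3 = 1 + 0 + 0 + 0 + 0 + 0 + 1 + 1 = 3 ≡ 1 (mod 2).
  s_4 = 1 + 0 + 1 + 0 + 0 + 0 + 0 + 1 = 3 ≡ 1 (mod 2).
s = (0, 1, 1, 1)^T — this equals column 7 of H (binary 0111), so error is at position 7.
Correct: flip bit 7 of r = 110010000000011 to get c = 110010100000011.


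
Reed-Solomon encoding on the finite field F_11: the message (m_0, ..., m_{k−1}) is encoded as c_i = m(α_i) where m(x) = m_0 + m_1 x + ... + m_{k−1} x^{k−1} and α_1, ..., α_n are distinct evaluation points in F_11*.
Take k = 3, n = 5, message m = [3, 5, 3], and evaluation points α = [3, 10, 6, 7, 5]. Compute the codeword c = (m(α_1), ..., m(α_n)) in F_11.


c = [1, 1, 9, 9, 4]

Message polynomial: m(x) = 3 + 5·x + 3·x^2 (mod 11).
For each evaluation point α_i, compute m(α_i) mod 11:
  α_1 = 3: Horner steps 3 → 3 → 1, so m(3) = 1.
  α_2 = 10: Horner steps 3 → 2 → 1, so m(10) = 1.
  α_3 = 6: Horner steps 3 → 1 → 9, so m(6) = 9.
  α_4 = 7: Horner steps 3 → 4 → 9, so m(7) = 9.
  α_5 = 5: Horner steps 3 → 9 → 4, so m(5) = 4.
Codeword c = [1, 1, 9, 9, 4] ∈ F_11^5.


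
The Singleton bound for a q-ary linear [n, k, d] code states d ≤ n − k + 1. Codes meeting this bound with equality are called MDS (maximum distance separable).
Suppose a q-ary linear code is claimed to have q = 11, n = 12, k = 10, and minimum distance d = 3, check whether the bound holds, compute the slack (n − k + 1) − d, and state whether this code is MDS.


Singleton RHS = n − k + 1 = 3, slack = 0, bound satisfied, MDS.

Singleton bound: d ≤ n − k + 1.
Here n = 12, k = 10, so n − k + 1 = 3.
Given d = 3, check d ≤ 3: YES.
Slack = (n − k + 1) − d = 0.
The code is MDS (slack = 0).
Description: the claimed parameters are [12, 10, 3]_11; such a code would be MDS (meets Singleton bound).


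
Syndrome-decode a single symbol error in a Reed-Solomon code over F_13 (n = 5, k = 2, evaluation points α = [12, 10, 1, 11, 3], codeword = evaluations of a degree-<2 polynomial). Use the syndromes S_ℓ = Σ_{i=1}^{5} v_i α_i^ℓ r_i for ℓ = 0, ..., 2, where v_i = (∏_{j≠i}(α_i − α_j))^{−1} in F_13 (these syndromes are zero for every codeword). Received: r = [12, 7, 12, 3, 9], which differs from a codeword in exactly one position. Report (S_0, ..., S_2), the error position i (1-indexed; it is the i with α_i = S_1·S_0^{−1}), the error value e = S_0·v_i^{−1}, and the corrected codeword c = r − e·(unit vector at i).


S = (2, 2, 2), error at position 3, error magnitude e = 8, c = [12, 7, 4, 3, 9].

Step 1: column multipliers v_i = (∏_{j≠i}(α_i − α_j))^{−1} mod 13.
  i = 1 (α = 12): (12−10)(12−1)(12−11)(12−3) = 2·11·1·9 = 198 ≡ 3, so v_1 = 3^{−1} = 9 (mod 13).
  i = 2 (α = 10): (10−12)(10−1)(10−11)(10−3) = (−2)·9·(−1)·7 = 126 ≡ 9, so v_2 = 9^{−1} = 3 (mod 13).
  i = 3 (α = 1): (1−12)(1−10)(1−11)(1−3) = (−11)·(−9)·(−10)·(−2) = 1980 ≡ 4, so v_3 = 4^{−1} = 10 (mod 13).
  i = 4 (α = 11): (11−12)(11−10)(11−1)(11−3) = (−1)·1·10·8 = −80 ≡ 11, so v_4 = 11^{−1} = 6 (mod 13).
  i = 5 (α = 3): (3−12)(3−10)(3−1)(3−11) = (−9)·(−7)·2·(−8) = −1008 ≡ 6, so v_5 = 6^{−1} = 11 (mod 13).
  v = [9, 3, 10, 6, 11].
Step 2: syndromes of r = [12, 7, 12, 3, 9] (all sums mod 13).
  S_0 = Σ v_i r_i = 9·12 + 3·7 + 10·12 + 6·3 + 11·9 = 366 ≡ 2.
  S_1 = Σ v_i α_i r_i = 9·12·12 + 3·10·7 + 10·1·12 + 6·11·3 + 11·3·9 = 2121 ≡ 2.
  α_i^2 mod 13 = [1, 9, 1, 4, 9].
  S_2 = Σ v_i α_i^2 r_i = 9·1·12 + 3·9·7 + 10·1·12 + 6·4·3 + 11·9·9 = 1380 ≡ 2.
  S = (2, 2, 2) ≠ 0, so r is not a codeword (an error is present).
Step 3: locate the error. For a single error e at position i, S_ℓ = v_i·e·α_i^ℓ, so α_err = S_1/S_0.
  S_0^{−1} = 2^{−1} = 7 (mod 13), so α_err = 2·7 = 14 ≡ 1 = α_3. Error position i = 3.
  Consistency check: S_2/S_1 = 2·7 = 14 ≡ 1 = α_err ✓ (single-error assumption holds).
Step 4: error magnitude e = S_0/v_3 = S_0·∏_{j≠3}(α_3 − α_j) = 2·4 = 8 ≡ 8 (mod 13).
Step 5: correct position 3: c_3 = r_3 − e = 12 − 8 ≡ 4 (mod 13). Hence c = [12, 7, 4, 3, 9].
  Check: interpolating c through the α_i gives m(x) = 8 + 9·x (degree < 2) with m(α_i) = c_i for every i, so c is indeed a codeword.


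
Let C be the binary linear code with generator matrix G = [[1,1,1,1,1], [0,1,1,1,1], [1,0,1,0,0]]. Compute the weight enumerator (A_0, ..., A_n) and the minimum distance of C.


Weight distribution: A_0 = 1, A_1 = 2, A_2 = 1, A_3 = 1, A_4 = 2, A_5 = 1. Minimum distance d = 1.

Enumerate all 2^3 = 8 messages m ∈ F_2^3.
For each, compute codeword c = mG in F_2^5, then tally its weight.
  m = 000 → c = 00000, weight = 0.
  m = 100 → c = 11111, weight = 5.
  m = 010 → c = 01111, weight = 4.
  m = 110 → c = 10000, weight = 1.
  m = 001 → c = 10100, weight = 2.
  m = 101 → c = 01011, weight = 3.
  m = 011 → c = 11011, weight = 4.
  m = 111 → c = 00100, weight = 1.
Tally weights:
  weight 0: 1 codewords.
  weight 1: 2 codewords.
  weight 2: 1 codewords.
  weight 3: 1 codewords.
  weight 4: 2 codewords.
  weight 5: 1 codewords.
Minimum distance d = smallest w > 0 with A_w > 0 = 1.
Sanity: Σ A_w = 8 = 2^3 = 8 ✓.


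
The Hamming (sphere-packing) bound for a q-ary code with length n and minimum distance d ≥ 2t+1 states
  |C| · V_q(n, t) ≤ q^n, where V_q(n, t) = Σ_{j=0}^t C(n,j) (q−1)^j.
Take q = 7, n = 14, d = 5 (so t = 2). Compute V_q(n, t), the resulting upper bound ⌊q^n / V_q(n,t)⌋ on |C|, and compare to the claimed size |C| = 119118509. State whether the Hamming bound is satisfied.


V_q(n, t) = 3361, q^n = 678223072849, Hamming bound = 201792047, |C| = 119118509 ≤ bound (satisfied).

Step 1: Compute V_q(n, t) = Σ_{j=0}^2 C(n, j) (q−1)^j.
  j = 0: C(14,0)·(6)^0 = 1·1 = 1.
  j = 1: C(14,1)·(6)^1 = 14·6 = 84.
  j = 2: C(14,2)·(6)^2 = 91·36 = 3276.
  V_q(n, t) = 1 + 84 + 3276 = 3361.
Step 2: q^n = 7^14 = 678223072849.
Step 3: Hamming bound ⌊q^n / V_q(n,t)⌋ = ⌊678223072849/3361⌋ = 201792047.
Step 4: Compare |C| = 119118509 to 201792047: satisfied.
The claimed |C| lies below the Hamming bound.


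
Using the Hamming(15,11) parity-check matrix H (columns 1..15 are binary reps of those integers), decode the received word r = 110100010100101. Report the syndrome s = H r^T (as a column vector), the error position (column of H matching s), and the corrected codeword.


s = (0, 1, 1, 1)^T, error position = 7, corrected codeword c = 110100110100101

Compute s = H r^T mod 2 one row at a time:
  s_1 = 1 + 0 + 1 + 0 + 0 + 1 + 0 + 1 = 4 ≡ 0 (mod 2).
  s_2 = 1 + 0 + 0 + 0 + 0 + 1 + 0 + 1 = 3 ≡ 1 (mod 2).
  s_3 = 1 + 0 + 0 + 0 + 1 + 0 + 0 + 1 = 3 ≡ 1 (mod 2).
  s_4 = 1 + 0 + 0 + 0 + 0 + 0 + 1 + 1 = 3 ≡ 1 (mod 2).
s = (0, 1, 1, 1)^T — this equals column 7 of H (binary 0111), so error is at position 7.
Correct: flip bit 7 of r = 110100010100101 to get c = 110100110100101.


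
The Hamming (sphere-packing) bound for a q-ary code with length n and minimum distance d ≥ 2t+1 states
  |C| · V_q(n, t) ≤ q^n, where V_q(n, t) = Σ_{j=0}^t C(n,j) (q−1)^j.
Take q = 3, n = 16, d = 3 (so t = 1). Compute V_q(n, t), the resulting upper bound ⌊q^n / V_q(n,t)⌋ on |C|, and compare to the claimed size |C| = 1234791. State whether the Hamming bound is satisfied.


V_q(n, t) = 33, q^n = 43046721, Hamming bound = 1304446, |C| = 1234791 ≤ bound (satisfied).

Step 1: Compute V_q(n, t) = Σ_{j=0}^1 C(n, j) (q−1)^j.
  j = 0: C(16,0)·(2)^0 = 1·1 = 1.
  j = 1: C(16,1)·(2)^1 = 16·2 = 32.
  V_q(n, t) = 1 + 32 = 33.
Step 2: q^n = 3^16 = 43046721.
Step 3: Hamming bound ⌊q^n / V_q(n,t)⌋ = ⌊43046721/33⌋ = 1304446.
Step 4: Compare |C| = 1234791 to 1304446: satisfied.
The claimed |C| lies below the Hamming bound.


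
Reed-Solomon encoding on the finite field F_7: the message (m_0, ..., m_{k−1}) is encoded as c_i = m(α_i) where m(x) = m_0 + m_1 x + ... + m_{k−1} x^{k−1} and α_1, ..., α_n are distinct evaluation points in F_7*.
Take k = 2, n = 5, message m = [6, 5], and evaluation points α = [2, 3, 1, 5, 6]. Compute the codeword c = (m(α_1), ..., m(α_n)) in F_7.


c = [2, 0, 4, 3, 1]

Message polynomial: m(x) = 6 + 5·x (mod 7).
For each evaluation point α_i, compute m(α_i) mod 7:
  α_1 = 2: Horner steps 5 → 2, so m(2) = 2.
  α_2 = 3: Horner steps 5 → 0, so m(3) = 0.
  α_3 = 1: Horner steps 5 → 4, so m(1) = 4.
  α_4 = 5: Horner steps 5 → 3, so m(5) = 3.
  α_5 = 6: Horner steps 5 → 1, so m(6) = 1.
Codeword c = [2, 0, 4, 3, 1] ∈ F_7^5.


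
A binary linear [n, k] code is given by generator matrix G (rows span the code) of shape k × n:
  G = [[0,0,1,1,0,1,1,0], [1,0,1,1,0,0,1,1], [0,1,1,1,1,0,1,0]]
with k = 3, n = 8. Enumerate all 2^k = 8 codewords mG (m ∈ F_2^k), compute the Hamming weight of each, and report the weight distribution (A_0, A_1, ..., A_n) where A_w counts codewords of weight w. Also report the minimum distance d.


Weight distribution: A_0 = 1, A_3 = 2, A_4 = 2, A_5 = 2, A_8 = 1. Minimum distance d = 3.

Enumerate all 2^3 = 8 messages m ∈ F_2^3.
For each, compute codeword c = mG in F_2^8, then tally its weight.
  m = 000 → c = 00000000, weight = 0.
  m = 100 → c = 00110110, weight = 4.
  m = 010 → c = 10110011, weight = 5.
  m = 110 → c = 10000101, weight = 3.
  m = 001 → c = 01111010, weight = 5.
  m = 101 → c = 01001100, weight = 3.
  m = 011 → c = 11001001, weight = 4.
  m = 111 → c = 11111111, weight = 8.
Tally weights:
  weight 0: 1 codewords.
  weight 3: 2 codewords.
  weight 4: 2 codewords.
  weight 5: 2 codewords.
  weight 8: 1 codewords.
Minimum distance d = smallest w > 0 with A_w > 0 = 3.
Sanity: Σ A_w = 8 = 2^3 = 8 ✓.


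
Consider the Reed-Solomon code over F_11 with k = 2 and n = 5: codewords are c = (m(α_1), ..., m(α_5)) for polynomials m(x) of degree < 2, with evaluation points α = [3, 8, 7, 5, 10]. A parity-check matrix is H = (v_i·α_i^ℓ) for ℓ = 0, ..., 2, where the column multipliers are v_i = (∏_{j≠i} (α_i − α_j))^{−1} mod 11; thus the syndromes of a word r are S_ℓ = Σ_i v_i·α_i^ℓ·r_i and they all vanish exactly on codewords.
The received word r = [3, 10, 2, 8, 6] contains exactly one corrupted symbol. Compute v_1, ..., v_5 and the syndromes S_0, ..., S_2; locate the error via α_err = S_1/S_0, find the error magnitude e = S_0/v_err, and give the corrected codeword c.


S = (2, 9, 2), error at position 5, error magnitude e = 2, c = [3, 10, 2, 8, 4].

Step 1: column multipliers v_i = (∏_{j≠i}(α_i − α_j))^{−1} mod 11.
  i = 1 (α = 3): (3−8)(3−7)(3−5)(3−10) = (−5)·(−4)·(−2)·(−7) = 280 ≡ 5, so v_1 = 5^{−1} = 9 (mod 11).
  i = 2 (α = 8): (8−3)(8−7)(8−5)(8−10) = 5·1·3·(−2) = −30 ≡ 3, so v_2 = 3^{−1} = 4 (mod 11).
  i = 3 (α = 7): (7−3)(7−8)(7−5)(7−10) = 4·(−1)·2·(−3) = 24 ≡ 2, so v_3 = 2^{−1} = 6 (mod 11).
  i = 4 (α = 5): (5−3)(5−8)(5−7)(5−10) = 2·(−3)·(−2)·(−5) = −60 ≡ 6, so v_4 = 6^{−1} = 2 (mod 11).
  i = 5 (α = 10): (10−3)(10−8)(10−7)(10−5) = 7·2·3·5 = 210 ≡ 1, so v_5 = 1^{−1} = 1 (mod 11).
  v = [9, 4, 6, 2, 1].
Step 2: syndromes of r = [3, 10, 2, 8, 6] (all sums mod 11).
  S_0 = Σ v_i r_i = 9·3 + 4·10 + 6·2 + 2·8 + 1·6 = 101 ≡ 2.
  S_1 = Σ v_i α_i r_i = 9·3·3 + 4·8·10 + 6·7·2 + 2·5·8 + 1·10·6 = 625 ≡ 9.
  α_i^2 mod 11 = [9, 9, 5, 3, 1].
  S_2 = Σ v_i α_i^2 r_i = 9·9·3 + 4·9·10 + 6·5·2 + 2·3·8 + 1·1·6 = 717 ≡ 2.
  S = (2, 9, 2) ≠ 0, so r is not a codeword (an error is present).
Step 3: locate the error. For a single error e at position i, S_ℓ = v_i·e·α_i^ℓ, so α_err = S_1/S_0.
  S_0^{−1} = 2^{−1} = 6 (mod 11), so α_err = 9·6 = 54 ≡ 10 = α_5. Error position i = 5.
  Consistency check: S_2/S_1 = 2·5 = 10 ≡ 10 = α_err ✓ (single-error assumption holds).
Step 4: error magnitude e = S_0/v_5 = S_0·∏_{j≠5}(α_5 − α_j) = 2·1 = 2 ≡ 2 (mod 11).
Step 5: correct position 5: c_5 = r_5 − e = 6 − 2 ≡ 4 (mod 11). Hence c = [3, 10, 2, 8, 4].
  Check: interpolating c through the α_i gives m(x) = 1 + 8·x (degree < 2) with m(α_i) = c_i for every i, so c is indeed a codeword.


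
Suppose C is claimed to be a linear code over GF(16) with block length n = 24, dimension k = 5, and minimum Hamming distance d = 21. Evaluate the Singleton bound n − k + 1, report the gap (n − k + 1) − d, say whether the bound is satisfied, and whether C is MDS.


Singleton RHS = n − k + 1 = 20, slack = -1, bound violated (no such code; not MDS).

Singleton bound: d ≤ n − k + 1.
Here n = 24, k = 5, so n − k + 1 = 20.
Given d = 21, check d ≤ 20: NO.
Slack = (n − k + 1) − d = -1.
The slack is negative: d = 21 exceeds n − k + 1 = 20 by 1, so the Singleton bound is violated and no linear [24, 5, 21]_16 code can exist. In particular it is not MDS (MDS requires d = n − k + 1 exactly).
Description: the claimed parameters are [24, 5, 21]_16; such a code would be impossible (violates the Singleton bound).


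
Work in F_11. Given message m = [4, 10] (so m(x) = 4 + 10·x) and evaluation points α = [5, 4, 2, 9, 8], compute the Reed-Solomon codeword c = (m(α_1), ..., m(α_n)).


c = [10, 0, 2, 6, 7]

Message polynomial: m(x) = 4 + 10·x (mod 11).
For each evaluation point α_i, compute m(α_i) mod 11:
  α_1 = 5: Horner steps 10 → 10, so m(5) = 10.
  α_2 = 4: Horner steps 10 → 0, so m(4) = 0.
  α_3 = 2: Horner steps 10 → 2, so m(2) = 2.
  α_4 = 9: Horner steps 10 → 6, so m(9) = 6.
  α_5 = 8: Horner steps 10 → 7, so m(8) = 7.
Codeword c = [10, 0, 2, 6, 7] ∈ F_11^5.


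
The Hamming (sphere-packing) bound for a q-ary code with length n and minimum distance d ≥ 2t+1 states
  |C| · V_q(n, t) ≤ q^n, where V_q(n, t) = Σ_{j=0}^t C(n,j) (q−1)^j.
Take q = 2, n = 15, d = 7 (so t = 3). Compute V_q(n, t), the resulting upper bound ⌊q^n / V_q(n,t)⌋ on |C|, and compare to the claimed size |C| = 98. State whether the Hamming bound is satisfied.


V_q(n, t) = 576, q^n = 32768, Hamming bound = 56, |C| = 98 > bound (violated).

Step 1: Compute V_q(n, t) = Σ_{j=0}^3 C(n, j) (q−1)^j.
  j = 0: C(15,0)·(1)^0 = 1·1 = 1.
  j = 1: C(15,1)·(1)^1 = 15·1 = 15.
  j = 2: C(15,2)·(1)^2 = 105·1 = 105.
  j = 3: C(15,3)·(1)^3 = 455·1 = 455.
  V_q(n, t) = 1 + 15 + 105 + 455 = 576.
Step 2: q^n = 2^15 = 32768.
Step 3: Hamming bound ⌊q^n / V_q(n,t)⌋ = ⌊32768/576⌋ = 56.
Step 4: Compare |C| = 98 to 56: violated.
The claimed |C| lies above the Hamming bound, so no 2-ary code of length 15 with d ≥ 7 can have 98 codewords.


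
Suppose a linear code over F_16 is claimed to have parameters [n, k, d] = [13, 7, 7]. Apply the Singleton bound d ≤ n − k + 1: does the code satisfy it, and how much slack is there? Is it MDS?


Singleton RHS = n − k + 1 = 7, slack = 0, bound satisfied, MDS.

Singleton bound: d ≤ n − k + 1.
Here n = 13, k = 7, so n − k + 1 = 7.
Given d = 7, check d ≤ 7: YES.
Slack = (n − k + 1) − d = 0.
The code is MDS (slack = 0).
Description: the claimed parameters are [13, 7, 7]_16; such a code would be MDS (meets Singleton bound).


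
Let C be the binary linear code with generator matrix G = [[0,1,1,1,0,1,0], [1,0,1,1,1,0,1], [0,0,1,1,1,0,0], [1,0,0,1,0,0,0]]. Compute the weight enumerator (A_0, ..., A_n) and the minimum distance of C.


Weight distribution: A_0 = 1, A_2 = 3, A_3 = 4, A_4 = 3, A_5 = 4, A_6 = 1. Minimum distance d = 2.

Enumerate all 2^4 = 16 messages m ∈ F_2^4.
For each, compute codeword c = mG in F_2^7, then tally its weight.
  m = 0000 → c = 0000000, weight = 0.
  m = 1000 → c = 0111010, weight = 4.
  m = 0100 → c = 1011101, weight = 5.
  m = 1100 → c = 1100111, weight = 5.
  m = 0010 → c = 0011100, weight = 3.
  m = 1010 → c = 0100110, weight = 3.
  m = 0110 → c = 1000001, weight = 2.
  m = 1110 → c = 1111011, weight = 6.
  m = 0001 → c = 1001000, weight = 2.
  m = 1001 → c = 1110010, weight = 4.
  m = 0101 → c = 0010101, weight = 3.
  m = 1101 → c = 0101111, weight = 5.
  m = 0011 → c = 1010100, weight = 3.
  m = 1011 → c = 1101110, weight = 5.
  m = 0111 → c = 0001001, weight = 2.
  m = 1111 → c = 0110011, weight = 4.
Tally weights:
  weight 0: 1 codewords.
  weight 2: 3 codewords.
  weight 3: 4 codewords.
  weight 4: 3 codewords.
  weight 5: 4 codewords.
  weight 6: 1 codewords.
Minimum distance d = smallest w > 0 with A_w > 0 = 2.
Sanity: Σ A_w = 16 = 2^4 = 16 ✓.


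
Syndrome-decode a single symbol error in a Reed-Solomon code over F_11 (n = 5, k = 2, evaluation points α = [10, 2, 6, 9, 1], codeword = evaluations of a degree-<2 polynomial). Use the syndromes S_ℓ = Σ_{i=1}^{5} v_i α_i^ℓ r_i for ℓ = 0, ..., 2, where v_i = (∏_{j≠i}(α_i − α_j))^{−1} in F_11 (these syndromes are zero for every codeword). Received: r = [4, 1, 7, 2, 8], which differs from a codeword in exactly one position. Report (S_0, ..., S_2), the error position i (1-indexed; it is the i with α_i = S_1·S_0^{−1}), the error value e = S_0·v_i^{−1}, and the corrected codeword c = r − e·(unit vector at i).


S = (5, 10, 9), error at position 2, error magnitude e = 2, c = [4, 10, 7, 2, 8].

Step 1: column multipliers v_i = (∏_{j≠i}(α_i − α_j))^{−1} mod 11.
  i = 1 (α = 10): (10−2)(10−6)(10−9)(10−1) = 8·4·1·9 = 288 ≡ 2, so v_1 = 2^{−1} = 6 (mod 11).
  i = 2 (α = 2): (2−10)(2−6)(2−9)(2−1) = (−8)·(−4)·(−7)·1 = −224 ≡ 7, so v_2 = 7^{−1} = 8 (mod 11).
  i = 3 (α = 6): (6−10)(6−2)(6−9)(6−1) = (−4)·4·(−3)·5 = 240 ≡ 9, so v_3 = 9^{−1} = 5 (mod 11).
  i = 4 (α = 9): (9−10)(9−2)(9−6)(9−1) = (−1)·7·3·8 = −168 ≡ 8, so v_4 = 8^{−1} = 7 (mod 11).
  i = 5 (α = 1): (1−10)(1−2)(1−6)(1−9) = (−9)·(−1)·(−5)·(−8) = 360 ≡ 8, so v_5 = 8^{−1} = 7 (mod 11).
  v = [6, 8, 5, 7, 7].
Step 2: syndromes of r = [4, 1, 7, 2, 8] (all sums mod 11).
  S_0 = Σ v_i r_i = 6·4 + 8·1 + 5·7 + 7·2 + 7·8 = 137 ≡ 5.
  S_1 = Σ v_i α_i r_i = 6·10·4 + 8·2·1 + 5·6·7 + 7·9·2 + 7·1·8 = 648 ≡ 10.
  α_i^2 mod 11 = [1, 4, 3, 4, 1].
  S_2 = Σ v_i α_i^2 r_i = 6·1·4 + 8·4·1 + 5·3·7 + 7·4·2 + 7·1·8 = 273 ≡ 9.
  S = (5, 10, 9) ≠ 0, so r is not a codeword (an error is present).
Step 3: locate the error. For a single error e at position i, S_ℓ = v_i·e·α_i^ℓ, so α_err = S_1/S_0.
  S_0^{−1} = 5^{−1} = 9 (mod 11), so α_err = 10·9 = 90 ≡ 2 = α_2. Error position i = 2.
  Consistency check: S_2/S_1 = 9·10 = 90 ≡ 2 = α_err ✓ (single-error assumption holds).
Step 4: error magnitude e = S_0/v_2 = S_0·∏_{j≠2}(α_2 − α_j) = 5·7 = 35 ≡ 2 (mod 11).
Step 5: correct position 2: c_2 = r_2 − e = 1 − 2 ≡ 10 (mod 11). Hence c = [4, 10, 7, 2, 8].
  Check: interpolating c through the α_i gives m(x) = 6 + 2·x (degree < 2) with m(α_i) = c_i for every i, so c is indeed a codeword.


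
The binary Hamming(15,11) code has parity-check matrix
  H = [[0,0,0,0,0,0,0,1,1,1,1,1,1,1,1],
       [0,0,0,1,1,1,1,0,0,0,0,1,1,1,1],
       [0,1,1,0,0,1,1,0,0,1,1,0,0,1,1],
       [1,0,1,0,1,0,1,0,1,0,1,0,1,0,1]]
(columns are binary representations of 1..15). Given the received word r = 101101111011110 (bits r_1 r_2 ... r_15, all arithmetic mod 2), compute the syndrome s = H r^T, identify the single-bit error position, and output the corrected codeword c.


s = (0, 0, 1, 0)^T, error position = 2, corrected codeword c = 111101111011110

Compute s = H r^T mod 2 one row at a time:
  s_1 = 1 + 1 + 0 + 1 + 1 + 1 + 1 + 0 = 6 ≡ 0 (mod 2).
  s_2 = 1 + 0 + 1 + 1 + 1 + 1 + 1 + 0 = 6 ≡ 0 (mod 2).
  s_3 = 0 + 1 + 1 + 1 + 0 + 1 + 1 + 0 = 5 ≡ 1 (mod 2).
  s_4 = 1 + 1 + 0 + 1 + 1 + 1 + 1 + 0 = 6 ≡ 0 (mod 2).
s = (0, 0, 1, 0)^T — this equals column 2 of H (binary 0010), so error is at position 2.
Correct: flip bit 2 of r = 101101111011110 to get c = 111101111011110.


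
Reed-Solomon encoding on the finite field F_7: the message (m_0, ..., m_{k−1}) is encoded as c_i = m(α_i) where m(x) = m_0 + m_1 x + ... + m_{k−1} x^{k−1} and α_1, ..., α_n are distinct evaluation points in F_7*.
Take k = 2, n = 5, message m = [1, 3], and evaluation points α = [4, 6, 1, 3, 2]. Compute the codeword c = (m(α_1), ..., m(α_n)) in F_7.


c = [6, 5, 4, 3, 0]

Message polynomial: m(x) = 1 + 3·x (mod 7).
For each evaluation point α_i, compute m(α_i) mod 7:
  α_1 = 4: Horner steps 3 → 6, so m(4) = 6.
  α_2 = 6: Horner steps 3 → 5, so m(6) = 5.
  α_3 = 1: Horner steps 3 → 4, so m(1) = 4.
  α_4 = 3: Horner steps 3 → 3, so m(3) = 3.
  α_5 = 2: Horner steps 3 → 0, so m(2) = 0.
Codeword c = [6, 5, 4, 3, 0] ∈ F_7^5.


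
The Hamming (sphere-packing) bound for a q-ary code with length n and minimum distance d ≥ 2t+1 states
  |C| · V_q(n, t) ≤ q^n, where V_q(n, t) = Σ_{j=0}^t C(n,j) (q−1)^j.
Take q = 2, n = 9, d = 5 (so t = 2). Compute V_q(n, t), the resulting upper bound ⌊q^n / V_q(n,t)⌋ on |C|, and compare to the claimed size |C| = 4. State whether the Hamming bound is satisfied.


V_q(n, t) = 46, q^n = 512, Hamming bound = 11, |C| = 4 ≤ bound (satisfied).

Step 1: Compute V_q(n, t) = Σ_{j=0}^2 C(n, j) (q−1)^j.
  j = 0: C(9,0)·(1)^0 = 1·1 = 1.
  j = 1: C(9,1)·(1)^1 = 9·1 = 9.
  j = 2: C(9,2)·(1)^2 = 36·1 = 36.
  V_q(n, t) = 1 + 9 + 36 = 46.
Step 2: q^n = 2^9 = 512.
Step 3: Hamming bound ⌊q^n / V_q(n,t)⌋ = ⌊512/46⌋ = 11.
Step 4: Compare |C| = 4 to 11: satisfied.
The claimed |C| lies below the Hamming bound.


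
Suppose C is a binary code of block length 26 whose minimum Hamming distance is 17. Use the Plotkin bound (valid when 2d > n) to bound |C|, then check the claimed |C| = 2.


Plotkin bound M ≤ 4; given |C| = 2 ≤ bound (satisfied).

Check applicability: 2d = 34, n = 26.
2d − n = 8 > 0, so Plotkin applies.
Compute d/(2d−n) = 17/8 ≈ 2.1250.
⌊d/(2d−n)⌋ = 2.
Plotkin bound: M ≤ 2·2 = 4.
Given |C| = 2, check: satisfied.
This |C| is below the Plotkin bound.


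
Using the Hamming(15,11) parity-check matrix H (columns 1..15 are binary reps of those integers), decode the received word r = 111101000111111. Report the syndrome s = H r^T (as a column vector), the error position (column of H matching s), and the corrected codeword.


s = (0, 0, 1, 1)^T, error position = 3, corrected codeword c = 110101000111111

Compute s = H r^T mod 2 one row at a time:
  s_1 = 0 + 0 + 1 + 1 + 1 + 1 + 1 + 1 = 6 ≡ 0 (mod 2).
  s_2 = 1 + 0 + 1 + 0 + 1 + 1 + 1 + 1 = 6 ≡ 0 (mod 2).
  s_3 = 1 + 1 + 1 + 0 + 1 + 1 + 1 + 1 = 7 ≡ 1 (mod 2).
  s_4 = 1 + 1 + 0 + 0 + 0 + 1 + 1 + 1 = 5 ≡ 1 (mod 2).
s = (0, 0, 1, 1)^T — this equals column 3 of H (binary 0011), so error is at position 3.
Correct: flip bit 3 of r = 111101000111111 to get c = 110101000111111.


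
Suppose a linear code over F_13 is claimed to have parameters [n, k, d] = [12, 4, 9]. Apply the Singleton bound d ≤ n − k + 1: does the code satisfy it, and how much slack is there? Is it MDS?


Singleton RHS = n − k + 1 = 9, slack = 0, bound satisfied, MDS.

Singleton bound: d ≤ n − k + 1.
Here n = 12, k = 4, so n − k + 1 = 9.
Given d = 9, check d ≤ 9: YES.
Slack = (n − k + 1) − d = 0.
The code is MDS (slack = 0).
Description: the claimed parameters are [12, 4, 9]_13; such a code would be MDS (meets Singleton bound).


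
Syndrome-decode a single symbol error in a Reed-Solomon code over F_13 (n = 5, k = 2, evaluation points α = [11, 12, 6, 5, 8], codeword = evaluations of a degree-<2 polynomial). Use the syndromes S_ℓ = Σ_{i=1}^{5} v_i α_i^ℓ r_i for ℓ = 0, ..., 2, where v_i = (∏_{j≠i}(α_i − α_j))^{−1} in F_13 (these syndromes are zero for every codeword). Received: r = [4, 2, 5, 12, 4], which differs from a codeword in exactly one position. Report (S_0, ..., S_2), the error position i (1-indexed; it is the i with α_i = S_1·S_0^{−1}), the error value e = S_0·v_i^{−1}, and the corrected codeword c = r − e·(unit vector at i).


S = (8, 10, 6), error at position 1, error magnitude e = 8, c = [9, 2, 5, 12, 4].

Step 1: column multipliers v_i = (∏_{j≠i}(α_i − α_j))^{−1} mod 13.
  i = 1 (α = 11): (11−12)(11−6)(11−5)(11−8) = (−1)·5·6·3 = −90 ≡ 1, so v_1 = 1^{−1} = 1 (mod 13).
  i = 2 (α = 12): (12−11)(12−6)(12−5)(12−8) = 1·6·7·4 = 168 ≡ 12, so v_2 = 12^{−1} = 12 (mod 13).
  i = 3 (α = 6): (6−11)(6−12)(6−5)(6−8) = (−5)·(−6)·1·(−2) = −60 ≡ 5, so v_3 = 5^{−1} = 8 (mod 13).
  i = 4 (α = 5): (5−11)(5−12)(5−6)(5−8) = (−6)·(−7)·(−1)·(−3) = 126 ≡ 9, so v_4 = 9^{−1} = 3 (mod 13).
  i = 5 (α = 8): (8−11)(8−12)(8−6)(8−5) = (−3)·(−4)·2·3 = 72 ≡ 7, so v_5 = 7^{−1} = 2 (mod 13).
  v = [1, 12, 8, 3, 2].
Step 2: syndromes of r = [4, 2, 5, 12, 4] (all sums mod 13).
  S_0 = Σ v_i r_i = 1·4 + 12·2 + 8·5 + 3·12 + 2·4 = 112 ≡ 8.
  S_1 = Σ v_i α_i r_i = 1·11·4 + 12·12·2 + 8·6·5 + 3·5·12 + 2·8·4 = 816 ≡ 10.
  α_i^2 mod 13 = [4, 1, 10, 12, 12].
  S_2 = Σ v_i α_i^2 r_i = 1·4·4 + 12·1·2 + 8·10·5 + 3·12·12 + 2·12·4 = 968 ≡ 6.
  S = (8, 10, 6) ≠ 0, so r is not a codeword (an error is present).
Step 3: locate the error. For a single error e at position i, S_ℓ = v_i·e·α_i^ℓ, so α_err = S_1/S_0.
  S_0^{−1} = 8^{−1} = 5 (mod 13), so α_err = 10·5 = 50 ≡ 11 = α_1. Error position i = 1.
  Consistency check: S_2/S_1 = 6·4 = 24 ≡ 11 = α_err ✓ (single-error assumption holds).
Step 4: error magnitude e = S_0/v_1 = S_0·∏_{j≠1}(α_1 − α_j) = 8·1 = 8 ≡ 8 (mod 13).
Step 5: correct position 1: c_1 = r_1 − e = 4 − 8 ≡ 9 (mod 13). Hence c = [9, 2, 5, 12, 4].
  Check: interpolating c through the α_i gives m(x) = 8 + 6·x (degree < 2) with m(α_i) = c_i for every i, so c is indeed a codeword.


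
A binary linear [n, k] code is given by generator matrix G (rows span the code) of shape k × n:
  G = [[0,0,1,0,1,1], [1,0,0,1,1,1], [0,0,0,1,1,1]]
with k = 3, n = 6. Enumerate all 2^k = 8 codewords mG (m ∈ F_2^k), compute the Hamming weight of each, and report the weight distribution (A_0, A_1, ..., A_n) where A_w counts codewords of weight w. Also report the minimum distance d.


Weight distribution: A_0 = 1, A_1 = 1, A_2 = 1, A_3 = 3, A_4 = 2. Minimum distance d = 1.

Enumerate all 2^3 = 8 messages m ∈ F_2^3.
For each, compute codeword c = mG in F_2^6, then tally its weight.
  m = 000 → c = 000000, weight = 0.
  m = 100 → c = 001011, weight = 3.
  m = 010 → c = 100111, weight = 4.
  m = 110 → c = 101100, weight = 3.
  m = 001 → c = 000111, weight = 3.
  m = 101 → c = 001100, weight = 2.
  m = 011 → c = 100000, weight = 1.
  m = 111 → c = 101011, weight = 4.
Tally weights:
  weight 0: 1 codewords.
  weight 1: 1 codewords.
  weight 2: 1 codewords.
  weight 3: 3 codewords.
  weight 4: 2 codewords.
Minimum distance d = smallest w > 0 with A_w > 0 = 1.
Sanity: Σ A_w = 8 = 2^3 = 8 ✓.


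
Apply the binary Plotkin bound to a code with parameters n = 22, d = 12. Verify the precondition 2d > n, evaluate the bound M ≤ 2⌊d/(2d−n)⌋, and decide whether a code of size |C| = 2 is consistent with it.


Plotkin bound M ≤ 12; given |C| = 2 ≤ bound (satisfied).

Check applicability: 2d = 24, n = 22.
2d − n = 2 > 0, so Plotkin applies.
Compute d/(2d−n) = 12/2 ≈ 6.0000.
⌊d/(2d−n)⌋ = 6.
Plotkin bound: M ≤ 2·6 = 12.
Given |C| = 2, check: satisfied.
This |C| is below the Plotkin bound.


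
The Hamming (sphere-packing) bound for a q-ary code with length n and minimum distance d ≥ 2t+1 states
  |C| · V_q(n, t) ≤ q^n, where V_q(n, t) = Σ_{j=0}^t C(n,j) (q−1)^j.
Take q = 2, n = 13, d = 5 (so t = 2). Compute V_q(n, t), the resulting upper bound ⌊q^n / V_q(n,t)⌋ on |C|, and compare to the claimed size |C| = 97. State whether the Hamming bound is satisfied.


V_q(n, t) = 92, q^n = 8192, Hamming bound = 89, |C| = 97 > bound (violated).

Step 1: Compute V_q(n, t) = Σ_{j=0}^2 C(n, j) (q−1)^j.
  j = 0: C(13,0)·(1)^0 = 1·1 = 1.
  j = 1: C(13,1)·(1)^1 = 13·1 = 13.
  j = 2: C(13,2)·(1)^2 = 78·1 = 78.
  V_q(n, t) = 1 + 13 + 78 = 92.
Step 2: q^n = 2^13 = 8192.
Step 3: Hamming bound ⌊q^n / V_q(n,t)⌋ = ⌊8192/92⌋ = 89.
Step 4: Compare |C| = 97 to 89: violated.
The claimed |C| lies above the Hamming bound, so no 2-ary code of length 13 with d ≥ 5 can have 97 codewords.


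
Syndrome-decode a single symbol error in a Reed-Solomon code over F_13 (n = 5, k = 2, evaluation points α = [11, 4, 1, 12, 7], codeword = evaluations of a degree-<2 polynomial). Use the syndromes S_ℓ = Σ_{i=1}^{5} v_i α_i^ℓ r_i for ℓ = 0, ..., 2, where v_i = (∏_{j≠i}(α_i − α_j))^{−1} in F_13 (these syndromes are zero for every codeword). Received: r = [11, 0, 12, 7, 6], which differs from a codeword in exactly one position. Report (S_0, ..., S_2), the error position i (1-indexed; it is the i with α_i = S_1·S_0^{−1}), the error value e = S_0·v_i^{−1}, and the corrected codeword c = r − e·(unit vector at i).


S = (2, 1, 7), error at position 5, error magnitude e = 5, c = [11, 0, 12, 7, 1].

Step 1: column multipliers v_i = (∏_{j≠i}(α_i − α_j))^{−1} mod 13.
  i = 1 (α = 11): (11−4)(11−1)(11−12)(11−7) = 7·10·(−1)·4 = −280 ≡ 6, so v_1 = 6^{−1} = 11 (mod 13).
  i = 2 (α = 4): (4−11)(4−1)(4−12)(4−7) = (−7)·3·(−8)·(−3) = −504 ≡ 3, so v_2 = 3^{−1} = 9 (mod 13).
  i = 3 (α = 1): (1−11)(1−4)(1−12)(1−7) = (−10)·(−3)·(−11)·(−6) = 1980 ≡ 4, so v_3 = 4^{−1} = 10 (mod 13).
  i = 4 (α = 12): (12−11)(12−4)(12−1)(12−7) = 1·8·11·5 = 440 ≡ 11, so v_4 = 11^{−1} = 6 (mod 13).
  i = 5 (α = 7): (7−11)(7−4)(7−1)(7−12) = (−4)·3·6·(−5) = 360 ≡ 9, so v_5 = 9^{−1} = 3 (mod 13).
  v = [11, 9, 10, 6, 3].
Step 2: syndromes of r = [11, 0, 12, 7, 6] (all sums mod 13).
  S_0 = Σ v_i r_i = 11·11 + 9·0 + 10·12 + 6·7 + 3·6 = 301 ≡ 2.
  S_1 = Σ v_i α_i r_i = 11·11·11 + 9·4·0 + 10·1·12 + 6·12·7 + 3·7·6 = 2081 ≡ 1.
  α_i^2 mod 13 = [4, 3, 1, 1, 10].
  S_2 = Σ v_i α_i^2 r_i = 11·4·11 + 9·3·0 + 10·1·12 + 6·1·7 + 3·10·6 = 826 ≡ 7.
  S = (2, 1, 7) ≠ 0, so r is not a codeword (an error is present).
Step 3: locate the error. For a single error e at position i, S_ℓ = v_i·e·α_i^ℓ, so α_err = S_1/S_0.
  S_0^{−1} = 2^{−1} = 7 (mod 13), so α_err = 1·7 = 7 ≡ 7 = α_5. Error position i = 5.
  Consistency check: S_2/S_1 = 7·1 = 7 ≡ 7 = α_err ✓ (single-error assumption holds).
Step 4: error magnitude e = S_0/v_5 = S_0·∏_{j≠5}(α_5 − α_j) = 2·9 = 18 ≡ 5 (mod 13).
Step 5: correct position 5: c_5 = r_5 − e = 6 − 5 ≡ 1 (mod 13). Hence c = [11, 0, 12, 7, 1].
  Check: interpolating c through the α_i gives m(x) = 3 + 9·x (degree < 2) with m(α_i) = c_i for every i, so c is indeed a codeword.


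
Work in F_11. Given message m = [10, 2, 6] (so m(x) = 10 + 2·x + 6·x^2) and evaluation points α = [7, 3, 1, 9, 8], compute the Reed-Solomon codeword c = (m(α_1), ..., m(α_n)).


c = [10, 4, 7, 8, 3]

Message polynomial: m(x) = 10 + 2·x + 6·x^2 (mod 11).
For each evaluation point α_i, compute m(α_i) mod 11:
  α_1 = 7: Horner steps 6 → 0 → 10, so m(7) = 10.
  α_2 = 3: Horner steps 6 → 9 → 4, so m(3) = 4.
  α_3 = 1: Horner steps 6 → 8 → 7, so m(1) = 7.
  α_4 = 9: Horner steps 6 → 1 → 8, so m(9) = 8.
  α_5 = 8: Horner steps 6 → 6 → 3, so m(8) = 3.
Codeword c = [10, 4, 7, 8, 3] ∈ F_11^5.


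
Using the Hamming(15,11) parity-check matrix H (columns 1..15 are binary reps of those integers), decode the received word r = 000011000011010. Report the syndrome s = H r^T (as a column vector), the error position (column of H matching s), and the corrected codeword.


s = (1, 0, 1, 0)^T, error position = 10, corrected codeword c = 000011000111010

Compute s = H r^T mod 2 one row at a time:
  s_1 = 0 + 0 + 0 + 1 + 1 + 0 + 1 + 0 = 3 ≡ 1 (mod 2).
  s_2 = 0 + 1 + 1 + 0 + 1 + 0 + 1 + 0 = 4 ≡ 0 (mod 2).
  s_3 = 0 + 0 + 1 + 0 + 0 + 1 + 1 + 0 = 3 ≡ 1 (mod 2).
  s_4 = 0 + 0 + 1 + 0 + 0 + 1 + 0 + 0 = 2 ≡ 0 (mod 2).
s = (1, 0, 1, 0)^T — this equals column 10 of H (binary 1010), so error is at position 10.
Correct: flip bit 10 of r = 000011000011010 to get c = 000011000111010.


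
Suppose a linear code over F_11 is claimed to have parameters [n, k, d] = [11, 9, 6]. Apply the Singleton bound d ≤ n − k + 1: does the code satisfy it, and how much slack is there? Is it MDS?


Singleton RHS = n − k + 1 = 3, slack = -3, bound violated (no such code; not MDS).

Singleton bound: d ≤ n − k + 1.
Here n = 11, k = 9, so n − k + 1 = 3.
Given d = 6, check d ≤ 3: NO.
Slack = (n − k + 1) − d = -3.
The slack is negative: d = 6 exceeds n − k + 1 = 3 by 3, so the Singleton bound is violated and no linear [11, 9, 6]_11 code can exist. In particular it is not MDS (MDS requires d = n − k + 1 exactly).
Description: the claimed parameters are [11, 9, 6]_11; such a code would be impossible (violates the Singleton bound).


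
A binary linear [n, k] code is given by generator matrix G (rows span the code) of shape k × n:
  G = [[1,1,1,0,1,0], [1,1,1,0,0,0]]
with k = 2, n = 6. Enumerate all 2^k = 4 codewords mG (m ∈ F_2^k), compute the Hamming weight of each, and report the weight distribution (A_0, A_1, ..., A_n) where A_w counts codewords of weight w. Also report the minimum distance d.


Weight distribution: A_0 = 1, A_1 = 1, A_3 = 1, A_4 = 1. Minimum distance d = 1.

Enumerate all 2^2 = 4 messages m ∈ F_2^2.
For each, compute codeword c = mG in F_2^6, then tally its weight.
  m = 00 → c = 000000, weight = 0.
  m = 10 → c = 111010, weight = 4.
  m = 01 → c = 111000, weight = 3.
  m = 11 → c = 000010, weight = 1.
Tally weights:
  weight 0: 1 codewords.
  weight 1: 1 codewords.
  weight 3: 1 codewords.
  weight 4: 1 codewords.
Minimum distance d = smallest w > 0 with A_w > 0 = 1.
Sanity: Σ A_w = 4 = 2^2 = 4 ✓.
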